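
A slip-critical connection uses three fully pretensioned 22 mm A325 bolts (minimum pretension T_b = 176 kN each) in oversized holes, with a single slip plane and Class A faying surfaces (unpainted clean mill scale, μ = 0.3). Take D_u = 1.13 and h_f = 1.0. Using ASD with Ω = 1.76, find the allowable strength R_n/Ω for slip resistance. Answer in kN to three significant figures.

102 kN

R_n = μ · D_u · h_f · T_b · n_s · n_b = 0.3 × 1.13 × 1.0 × 176 × 1 × 3 = 179 kN.
Allowable strength R_n/Ω = 179 / 1.76 = 102 kN.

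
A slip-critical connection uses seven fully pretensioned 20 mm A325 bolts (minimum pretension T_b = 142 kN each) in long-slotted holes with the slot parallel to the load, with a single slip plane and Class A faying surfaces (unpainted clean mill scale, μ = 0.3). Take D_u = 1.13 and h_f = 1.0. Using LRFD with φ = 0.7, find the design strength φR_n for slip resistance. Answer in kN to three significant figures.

236 kN

R_n = μ · D_u · h_f · T_b · n_s · n_b = 0.3 × 1.13 × 1.0 × 142 × 1 × 7 = 337 kN.
Design strength φR_n = 0.7 × 337 = 236 kN.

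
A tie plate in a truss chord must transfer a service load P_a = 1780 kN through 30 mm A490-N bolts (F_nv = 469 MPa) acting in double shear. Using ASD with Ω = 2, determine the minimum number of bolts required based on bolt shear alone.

6 bolts

A_b = π·30²/4 = 706.9 mm².
Per-bolt allowable strength R_n/Ω = 469 × 706.9 × 2 / 1000 / 2 = 331.5 kN.
n ≥ 1780 / 331.5 = 5.369 → use 6 bolts.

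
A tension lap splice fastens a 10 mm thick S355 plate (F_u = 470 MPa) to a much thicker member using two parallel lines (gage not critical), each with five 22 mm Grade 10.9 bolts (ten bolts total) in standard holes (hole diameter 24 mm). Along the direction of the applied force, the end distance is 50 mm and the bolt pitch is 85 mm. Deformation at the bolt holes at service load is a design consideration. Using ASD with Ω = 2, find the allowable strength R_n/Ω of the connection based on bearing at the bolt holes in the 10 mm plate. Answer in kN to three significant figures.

1210 kN

Per bolt r_n = 1.2 l_c t F_u ≤ 2.4 d t F_u; upper limit = 2.4 × 22 × 10 × 470 / 1000 = 248.2 kN.
Edge bolt: l_c = 50 − 24/2 = 38 mm → 1.2 × 38 × 10 × 470 / 1000 = 214.3 → r_n = 214.3 kN.
Interior bolts: l_c = 85 − 24 = 61 mm → 1.2 × 61 × 10 × 470 / 1000 = 344 → r_n = 248.2 kN.
R_n = 2 × 214.3 + 8 × 248.2 = 2414 kN.
Allowable strength R_n/Ω = 2414 / 2 = 1210 kN.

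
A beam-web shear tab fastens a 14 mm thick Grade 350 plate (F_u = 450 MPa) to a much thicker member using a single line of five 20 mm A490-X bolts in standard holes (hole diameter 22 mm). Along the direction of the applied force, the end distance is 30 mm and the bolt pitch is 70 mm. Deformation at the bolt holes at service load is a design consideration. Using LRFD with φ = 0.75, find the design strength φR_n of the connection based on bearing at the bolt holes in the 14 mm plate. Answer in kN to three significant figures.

1010 kN

Per bolt r_n = 1.2 l_c t F_u ≤ 2.4 d t F_u; upper limit = 2.4 × 20 × 14 × 450 / 1000 = 302.4 kN.
Edge bolt: l_c = 30 − 22/2 = 19 mm → 1.2 × 19 × 14 × 450 / 1000 = 143.6 → r_n = 143.6 kN.
Interior bolts: l_c = 70 − 22 = 48 mm → 1.2 × 48 × 14 × 450 / 1000 = 362.9 → r_n = 302.4 kN.
R_n = 1 × 143.6 + 4 × 302.4 = 1353 kN.
Design strength φR_n = 0.75 × 1353 = 1010 kN.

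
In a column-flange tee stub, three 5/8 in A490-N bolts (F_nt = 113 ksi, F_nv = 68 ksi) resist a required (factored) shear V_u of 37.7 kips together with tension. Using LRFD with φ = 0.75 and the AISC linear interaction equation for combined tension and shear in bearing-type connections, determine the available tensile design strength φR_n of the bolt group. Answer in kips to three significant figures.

A_b = π·0.625²/4 = 0.3068 in²; f_rv = 37.7 / (3 × 0.3068) = 40.96 ksi.
F'_nt = 1.3 F_nt − (F_nt / φF_nv) f_rv = 1.3·113 − (113/(0.75·68))·40.96 = 56.14 ksi, capped at F_nt → F'_nt = 56.14 ksi.
R_n = F'_nt · A_b · n = 56.14 × 0.3068 × 3 = 51.67 kips.
Design strength φR_n = 0.75 × 51.67 = 38.8 kips.

38.8 kips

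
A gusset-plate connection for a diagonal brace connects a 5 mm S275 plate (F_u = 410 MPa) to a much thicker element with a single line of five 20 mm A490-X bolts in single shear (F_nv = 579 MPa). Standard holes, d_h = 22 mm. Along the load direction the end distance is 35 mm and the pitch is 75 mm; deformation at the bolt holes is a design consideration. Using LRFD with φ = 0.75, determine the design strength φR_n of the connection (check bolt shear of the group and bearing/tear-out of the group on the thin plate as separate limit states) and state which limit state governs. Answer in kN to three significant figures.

Bolt shear: A_b = π·20²/4 = 314.2 mm²; R_n = 579 × 314.2 × 5 × 1 / 1000 = 909.5 kN → 0.75 × 909.5 = 682 kN.
Bearing (1.2 l_c t F_u ≤ 2.4 d t F_u): upper limit = 2.4·20·5·410 / 1000 = 98.4 kN.
  Edge l_c = 35 − 22/2 = 24 → r_n = 59.04 kN; interior l_c = 75 − 22 = 53 → r_n = 98.4 kN.
  R_n,bearing = 1·59.04 + 4·98.4 = 452.6 kN → 0.75 × 452.6 = 339 kN.
Bearing governs: 339 kN.

339 kN (bearing governs)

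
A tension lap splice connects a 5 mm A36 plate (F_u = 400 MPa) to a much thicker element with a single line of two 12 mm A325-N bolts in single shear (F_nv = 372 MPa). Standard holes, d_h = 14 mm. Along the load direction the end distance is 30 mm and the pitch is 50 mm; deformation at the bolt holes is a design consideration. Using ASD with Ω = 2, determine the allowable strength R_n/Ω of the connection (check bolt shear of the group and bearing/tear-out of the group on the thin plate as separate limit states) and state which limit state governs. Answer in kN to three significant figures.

42.1 kN (bolt shear governs)

Bolt shear: A_b = π·12²/4 = 113.1 mm²; R_n = 372 × 113.1 × 2 × 1 / 1000 = 84.14 kN → 84.14 / 2 = 42.1 kN.
Bearing (1.2 l_c t F_u ≤ 2.4 d t F_u): upper limit = 2.4·12·5·400 / 1000 = 57.6 kN.
  Edge l_c = 30 − 14/2 = 23 → r_n = 55.2 kN; interior l_c = 50 − 14 = 36 → r_n = 57.6 kN.
  R_n,bearing = 1·55.2 + 1·57.6 = 112.8 kN → 112.8 / 2 = 56.4 kN.
Bolt shear governs: 42.1 kN.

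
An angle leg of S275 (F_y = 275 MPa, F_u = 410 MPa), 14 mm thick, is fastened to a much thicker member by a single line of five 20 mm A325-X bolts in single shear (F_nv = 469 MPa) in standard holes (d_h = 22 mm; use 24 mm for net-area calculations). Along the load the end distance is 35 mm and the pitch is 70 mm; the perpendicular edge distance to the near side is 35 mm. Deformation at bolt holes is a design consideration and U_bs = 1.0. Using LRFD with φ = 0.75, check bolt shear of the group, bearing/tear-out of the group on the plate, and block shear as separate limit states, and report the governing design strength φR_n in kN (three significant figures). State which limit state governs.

553 kN (bolt shear governs)

Bolt shear: A_b = π·20²/4 = 314.2 mm²; R_n = 469 × 314.2 × 5 × 1 / 1000 = 736.7 kN → 0.75 × 736.7 = 553 kN.
Bearing: edge l_c = 24, r_n = 165.3 kN; interior l_c = 48, r_n = 275.5 kN; R_n = 165.3 + 4·275.5 = 1267 kN → 951 kN.
Block shear: A_gv = 4410, A_nv = 2898, A_nt = 322 mm²; R_n = min(0.6F_uA_nv, 0.6F_yA_gv) + U_bs·F_u·A_nt = 844.9 kN → 634 kN.
Bolt shear governs: 553 kN.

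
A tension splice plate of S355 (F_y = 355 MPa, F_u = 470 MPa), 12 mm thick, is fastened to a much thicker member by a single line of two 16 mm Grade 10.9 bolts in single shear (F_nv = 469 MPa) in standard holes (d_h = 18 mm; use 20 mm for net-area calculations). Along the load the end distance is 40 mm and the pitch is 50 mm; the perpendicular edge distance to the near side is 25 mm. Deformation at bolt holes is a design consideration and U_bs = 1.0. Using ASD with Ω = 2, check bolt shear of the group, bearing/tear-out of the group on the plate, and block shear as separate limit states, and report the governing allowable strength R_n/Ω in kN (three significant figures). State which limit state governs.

Bolt shear: A_b = π·16²/4 = 201.1 mm²; R_n = 469 × 201.1 × 2 × 1 / 1000 = 188.6 kN → 188.6 / 2 = 94.3 kN.
Bearing: edge l_c = 31, r_n = 209.8 kN; interior l_c = 32, r_n = 216.6 kN; R_n = 209.8 + 1·216.6 = 426.4 kN → 213 kN.
Block shear: A_gv = 1080, A_nv = 720, A_nt = 180 mm²; R_n = min(0.6F_uA_nv, 0.6F_yA_gv) + U_bs·F_u·A_nt = 287.6 kN → 144 kN.
Bolt shear governs: 94.3 kN.

94.3 kN (bolt shear governs)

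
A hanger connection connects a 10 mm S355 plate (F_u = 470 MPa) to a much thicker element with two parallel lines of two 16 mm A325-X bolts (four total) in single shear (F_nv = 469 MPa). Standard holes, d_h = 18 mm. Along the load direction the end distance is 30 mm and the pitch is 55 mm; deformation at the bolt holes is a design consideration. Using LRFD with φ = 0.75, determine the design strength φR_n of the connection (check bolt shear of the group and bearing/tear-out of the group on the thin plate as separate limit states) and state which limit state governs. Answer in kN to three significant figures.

Bolt shear: A_b = π·16²/4 = 201.1 mm²; R_n = 469 × 201.1 × 4 × 1 / 1000 = 377.2 kN → 0.75 × 377.2 = 283 kN.
Bearing (1.2 l_c t F_u ≤ 2.4 d t F_u): upper limit = 2.4·16·10·470 / 1000 = 180.5 kN.
  Edge l_c = 30 − 18/2 = 21 → r_n = 118.4 kN; interior l_c = 55 − 18 = 37 → r_n = 180.5 kN.
  R_n,bearing = 2·118.4 + 2·180.5 = 597.8 kN → 0.75 × 597.8 = 448 kN.
Bolt shear governs: 283 kN.

283 kN (bolt shear governs)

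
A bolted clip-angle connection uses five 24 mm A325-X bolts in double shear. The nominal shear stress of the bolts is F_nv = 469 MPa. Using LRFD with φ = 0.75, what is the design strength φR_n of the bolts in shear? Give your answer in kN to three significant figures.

A_b = π × 24² / 4 = 452.4 mm².
R_n = F_nv · A_b · n · n_s = 469 × 452.4 × 5 × 2 / 1000 = 2122 kN.
Design strength φR_n = 0.75 × 2122 = 1590 kN.

1590 kN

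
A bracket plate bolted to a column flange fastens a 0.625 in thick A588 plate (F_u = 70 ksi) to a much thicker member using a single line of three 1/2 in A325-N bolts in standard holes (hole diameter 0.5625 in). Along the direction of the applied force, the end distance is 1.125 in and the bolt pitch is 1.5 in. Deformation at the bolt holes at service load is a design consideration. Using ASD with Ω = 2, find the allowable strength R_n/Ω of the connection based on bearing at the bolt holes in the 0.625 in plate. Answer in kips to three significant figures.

71.4 kips

Per bolt r_n = 1.2 l_c t F_u ≤ 2.4 d t F_u; upper limit = 2.4 × 0.5 × 0.625 × 70 = 52.5 kips.
Edge bolt: l_c = 1.125 − 0.5625/2 = 0.8438 in → 1.2 × 0.8438 × 0.625 × 70 = 44.3 → r_n = 44.3 kips.
Interior bolts: l_c = 1.5 − 0.5625 = 0.9375 in → 1.2 × 0.9375 × 0.625 × 70 = 49.22 → r_n = 49.22 kips.
R_n = 1 × 44.3 + 2 × 49.22 = 142.7 kips.
Allowable strength R_n/Ω = 142.7 / 2 = 71.4 kips.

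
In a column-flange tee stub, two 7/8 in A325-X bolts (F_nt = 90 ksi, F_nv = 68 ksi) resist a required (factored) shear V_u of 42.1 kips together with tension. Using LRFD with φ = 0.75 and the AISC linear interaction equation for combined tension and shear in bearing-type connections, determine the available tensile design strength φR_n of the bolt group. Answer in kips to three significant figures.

49.8 kips

A_b = π·0.875²/4 = 0.6013 in²; f_rv = 42.1 / (2 × 0.6013) = 35.01 ksi.
F'_nt = 1.3 F_nt − (F_nt / φF_nv) f_rv = 1.3·90 − (90/(0.75·68))·35.01 = 55.22 ksi, capped at F_nt → F'_nt = 55.22 ksi.
R_n = F'_nt · A_b · n = 55.22 × 0.6013 × 2 = 66.41 kips.
Design strength φR_n = 0.75 × 66.41 = 49.8 kips.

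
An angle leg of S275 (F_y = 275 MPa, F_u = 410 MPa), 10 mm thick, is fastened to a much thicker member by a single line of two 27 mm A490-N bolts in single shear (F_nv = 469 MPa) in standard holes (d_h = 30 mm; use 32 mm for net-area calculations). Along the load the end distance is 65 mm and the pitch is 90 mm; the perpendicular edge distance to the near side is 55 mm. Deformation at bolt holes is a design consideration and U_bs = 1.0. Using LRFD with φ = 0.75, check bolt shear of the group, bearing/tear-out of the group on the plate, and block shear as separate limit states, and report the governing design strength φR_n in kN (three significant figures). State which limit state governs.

Bolt shear: A_b = π·27²/4 = 572.6 mm²; R_n = 469 × 572.6 × 2 × 1 / 1000 = 537.1 kN → 0.75 × 537.1 = 403 kN.
Bearing: edge l_c = 50, r_n = 246 kN; interior l_c = 60, r_n = 265.7 kN; R_n = 246 + 1·265.7 = 511.7 kN → 384 kN.
Block shear: A_gv = 1550, A_nv = 1070, A_nt = 390 mm²; R_n = min(0.6F_uA_nv, 0.6F_yA_gv) + U_bs·F_u·A_nt = 415.7 kN → 312 kN.
Block shear governs: 312 kN.

312 kN (block shear governs)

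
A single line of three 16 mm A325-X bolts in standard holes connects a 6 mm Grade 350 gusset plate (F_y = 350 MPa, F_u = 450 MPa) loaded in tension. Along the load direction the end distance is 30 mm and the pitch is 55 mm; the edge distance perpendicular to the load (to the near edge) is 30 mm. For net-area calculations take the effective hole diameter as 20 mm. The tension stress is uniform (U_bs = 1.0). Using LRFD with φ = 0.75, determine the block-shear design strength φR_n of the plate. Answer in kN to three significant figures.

150 kN

Shear plane L_v = 30 + 2·55 = 140 mm; A_gv = 140 × 6 = 840 mm².
A_nv = (140 − 2.5·20) × 6 = 540 mm².
A_nt = (30 − 0.5·20) × 6 = 120 mm².
0.6 F_u A_nv = 145.8 kN; 0.6 F_y A_gv = 176.4 kN → shear rupture governs the shear term.
R_n = 145.8 + 1.0 × 450 × 120 / 1000 = 199.8 kN.
Design strength φR_n = 0.75 × 199.8 = 150 kN.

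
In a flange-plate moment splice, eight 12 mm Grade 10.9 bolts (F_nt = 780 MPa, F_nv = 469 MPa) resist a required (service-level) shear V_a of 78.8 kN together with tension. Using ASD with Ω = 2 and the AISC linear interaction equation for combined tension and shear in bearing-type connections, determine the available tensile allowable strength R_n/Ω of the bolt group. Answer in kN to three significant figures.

A_b = π·12²/4 = 113.1 mm²; f_rv = 78.8 × 1000 / (8 × 113.1) = 87.09 MPa.
F'_nt = 1.3 F_nt − (Ω F_nt / F_nv) f_rv = 1.3·780 − (2·780/469)·87.09 = 724.3 MPa, capped at F_nt → F'_nt = 724.3 MPa.
R_n = F'_nt · A_b · n = 724.3 × 113.1 × 8 / 1000 = 655.3 kN.
Allowable strength R_n/Ω = 655.3 / 2 = 328 kN.

328 kN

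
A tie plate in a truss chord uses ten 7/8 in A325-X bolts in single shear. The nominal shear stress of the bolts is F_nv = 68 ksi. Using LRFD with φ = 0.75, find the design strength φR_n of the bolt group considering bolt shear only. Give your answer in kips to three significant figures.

307 kips

A_b = π × 0.875² / 4 = 0.6013 in².
R_n = F_nv · A_b · n · n_s = 68 × 0.6013 × 10 × 1 = 408.9 kips.
Design strength φR_n = 0.75 × 408.9 = 307 kips.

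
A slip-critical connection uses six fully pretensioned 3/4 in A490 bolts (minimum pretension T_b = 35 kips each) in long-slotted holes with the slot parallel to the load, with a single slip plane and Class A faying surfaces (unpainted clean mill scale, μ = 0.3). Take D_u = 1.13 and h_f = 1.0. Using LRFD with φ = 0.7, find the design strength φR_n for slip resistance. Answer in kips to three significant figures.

49.8 kips

R_n = μ · D_u · h_f · T_b · n_s · n_b = 0.3 × 1.13 × 1.0 × 35 × 1 × 6 = 71.19 kips.
Design strength φR_n = 0.7 × 71.19 = 49.8 kips.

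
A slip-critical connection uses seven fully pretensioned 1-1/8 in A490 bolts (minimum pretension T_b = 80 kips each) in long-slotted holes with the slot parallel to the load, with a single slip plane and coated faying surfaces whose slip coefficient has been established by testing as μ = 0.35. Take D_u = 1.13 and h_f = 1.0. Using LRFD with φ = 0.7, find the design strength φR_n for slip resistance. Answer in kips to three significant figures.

155 kips

R_n = μ · D_u · h_f · T_b · n_s · n_b = 0.35 × 1.13 × 1.0 × 80 × 1 × 7 = 221.5 kips.
Design strength φR_n = 0.7 × 221.5 = 155 kips.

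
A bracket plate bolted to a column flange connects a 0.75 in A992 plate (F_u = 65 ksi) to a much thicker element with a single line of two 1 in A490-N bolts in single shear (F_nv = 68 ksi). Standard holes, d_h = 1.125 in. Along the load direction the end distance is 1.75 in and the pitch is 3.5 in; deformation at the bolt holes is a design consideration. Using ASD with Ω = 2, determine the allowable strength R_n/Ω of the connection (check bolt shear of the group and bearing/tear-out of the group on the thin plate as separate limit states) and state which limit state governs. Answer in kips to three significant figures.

53.4 kips (bolt shear governs)

Bolt shear: A_b = π·1²/4 = 0.7854 in²; R_n = 68 × 0.7854 × 2 × 1 = 106.8 kips → 106.8 / 2 = 53.4 kips.
Bearing (1.2 l_c t F_u ≤ 2.4 d t F_u): upper limit = 2.4·1·0.75·65 = 117 kips.
  Edge l_c = 1.75 − 1.125/2 = 1.188 → r_n = 69.47 kips; interior l_c = 3.5 − 1.125 = 2.375 → r_n = 117 kips.
  R_n,bearing = 1·69.47 + 1·117 = 186.5 kips → 186.5 / 2 = 93.2 kips.
Bolt shear governs: 53.4 kips.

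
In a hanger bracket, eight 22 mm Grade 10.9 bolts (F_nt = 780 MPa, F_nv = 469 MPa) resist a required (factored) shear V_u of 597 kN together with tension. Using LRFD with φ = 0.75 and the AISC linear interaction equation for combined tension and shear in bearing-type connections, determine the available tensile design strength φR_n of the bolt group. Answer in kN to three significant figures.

A_b = π·22²/4 = 380.1 mm²; f_rv = 597 × 1000 / (8 × 380.1) = 196.3 MPa.
F'_nt = 1.3 F_nt − (F_nt / φF_nv) f_rv = 1.3·780 − (780/(0.75·469))·196.3 = 578.7 MPa, capped at F_nt → F'_nt = 578.7 MPa.
R_n = F'_nt · A_b · n = 578.7 × 380.1 × 8 / 1000 = 1760 kN.
Design strength φR_n = 0.75 × 1760 = 1320 kN.

1320 kN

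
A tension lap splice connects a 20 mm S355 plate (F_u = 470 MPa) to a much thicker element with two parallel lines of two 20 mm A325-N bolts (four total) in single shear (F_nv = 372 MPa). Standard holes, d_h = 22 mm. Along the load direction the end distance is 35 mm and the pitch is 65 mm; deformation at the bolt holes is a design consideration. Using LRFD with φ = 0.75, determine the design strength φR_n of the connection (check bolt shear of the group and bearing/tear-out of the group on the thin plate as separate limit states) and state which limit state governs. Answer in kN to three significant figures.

Bolt shear: A_b = π·20²/4 = 314.2 mm²; R_n = 372 × 314.2 × 4 × 1 / 1000 = 467.5 kN → 0.75 × 467.5 = 351 kN.
Bearing (1.2 l_c t F_u ≤ 2.4 d t F_u): upper limit = 2.4·20·20·470 / 1000 = 451.2 kN.
  Edge l_c = 35 − 22/2 = 24 → r_n = 270.7 kN; interior l_c = 65 − 22 = 43 → r_n = 451.2 kN.
  R_n,bearing = 2·270.7 + 2·451.2 = 1444 kN → 0.75 × 1444 = 1080 kN.
Bolt shear governs: 351 kN.

351 kN (bolt shear governs)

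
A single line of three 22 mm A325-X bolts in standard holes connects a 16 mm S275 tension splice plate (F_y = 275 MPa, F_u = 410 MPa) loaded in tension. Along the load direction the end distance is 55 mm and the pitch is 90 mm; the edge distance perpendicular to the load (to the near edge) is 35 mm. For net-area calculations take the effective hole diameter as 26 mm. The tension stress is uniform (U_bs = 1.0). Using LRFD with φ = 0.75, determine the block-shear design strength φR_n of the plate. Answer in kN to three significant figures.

Shear plane L_v = 55 + 2·90 = 235 mm; A_gv = 235 × 16 = 3760 mm².
A_nv = (235 − 2.5·26) × 16 = 2720 mm².
A_nt = (35 − 0.5·26) × 16 = 352 mm².
0.6 F_u A_nv = 669.1 kN; 0.6 F_y A_gv = 620.4 kN → shear yielding governs the shear term.
R_n = 620.4 + 1.0 × 410 × 352 / 1000 = 764.7 kN.
Design strength φR_n = 0.75 × 764.7 = 574 kN.

574 kN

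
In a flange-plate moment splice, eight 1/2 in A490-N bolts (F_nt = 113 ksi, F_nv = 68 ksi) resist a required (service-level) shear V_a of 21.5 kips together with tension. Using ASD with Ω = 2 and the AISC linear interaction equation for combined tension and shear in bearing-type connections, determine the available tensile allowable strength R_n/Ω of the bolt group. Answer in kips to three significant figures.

A_b = π·0.5²/4 = 0.1963 in²; f_rv = 21.5 / (8 × 0.1963) = 13.69 ksi.
F'_nt = 1.3 F_nt − (Ω F_nt / F_nv) f_rv = 1.3·113 − (2·113/68)·13.69 = 101.4 ksi, capped at F_nt → F'_nt = 101.4 ksi.
R_n = F'_nt · A_b · n = 101.4 × 0.1963 × 8 = 159.3 kips.
Allowable strength R_n/Ω = 159.3 / 2 = 79.6 kips.

79.6 kips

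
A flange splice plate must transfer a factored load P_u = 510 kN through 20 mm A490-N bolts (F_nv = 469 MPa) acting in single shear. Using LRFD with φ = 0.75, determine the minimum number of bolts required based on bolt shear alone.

A_b = π·20²/4 = 314.2 mm².
Per-bolt design strength φR_n = 0.75 × 469 × 314.2 × 1 / 1000 = 110.5 kN.
n ≥ 510 / 110.5 = 4.615 → use 5 bolts.

5 bolts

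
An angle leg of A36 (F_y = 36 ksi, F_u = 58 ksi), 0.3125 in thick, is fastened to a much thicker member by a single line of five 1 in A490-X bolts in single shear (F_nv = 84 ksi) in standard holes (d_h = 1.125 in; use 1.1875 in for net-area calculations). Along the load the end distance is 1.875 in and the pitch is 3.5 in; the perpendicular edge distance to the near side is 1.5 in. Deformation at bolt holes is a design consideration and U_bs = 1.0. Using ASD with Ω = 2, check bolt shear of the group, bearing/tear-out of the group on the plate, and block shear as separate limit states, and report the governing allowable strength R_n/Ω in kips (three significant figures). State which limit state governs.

Bolt shear: A_b = π·1²/4 = 0.7854 in²; R_n = 84 × 0.7854 × 5 × 1 = 329.9 kips → 329.9 / 2 = 165 kips.
Bearing: edge l_c = 1.312, r_n = 28.55 kips; interior l_c = 2.375, r_n = 43.5 kips; R_n = 28.55 + 4·43.5 = 202.5 kips → 101 kips.
Block shear: A_gv = 4.961, A_nv = 3.291, A_nt = 0.2832 in²; R_n = min(0.6F_uA_nv, 0.6F_yA_gv) + U_bs·F_u·A_nt = 123.6 kips → 61.8 kips.
Block shear governs: 61.8 kips.

61.8 kips (block shear governs)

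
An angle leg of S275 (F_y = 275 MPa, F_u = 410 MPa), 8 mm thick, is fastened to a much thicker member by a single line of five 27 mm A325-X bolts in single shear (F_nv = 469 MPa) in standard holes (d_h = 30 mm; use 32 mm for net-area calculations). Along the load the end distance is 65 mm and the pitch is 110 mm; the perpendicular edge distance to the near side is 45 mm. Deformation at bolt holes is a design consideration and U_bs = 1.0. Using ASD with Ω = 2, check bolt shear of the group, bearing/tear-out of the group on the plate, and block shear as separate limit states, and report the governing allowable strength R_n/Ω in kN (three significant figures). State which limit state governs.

Bolt shear: A_b = π·27²/4 = 572.6 mm²; R_n = 469 × 572.6 × 5 × 1 / 1000 = 1343 kN → 1343 / 2 = 671 kN.
Bearing: edge l_c = 50, r_n = 196.8 kN; interior l_c = 80, r_n = 212.5 kN; R_n = 196.8 + 4·212.5 = 1047 kN → 523 kN.
Block shear: A_gv = 4040, A_nv = 2888, A_nt = 232 mm²; R_n = min(0.6F_uA_nv, 0.6F_yA_gv) + U_bs·F_u·A_nt = 761.7 kN → 381 kN.
Block shear governs: 381 kN.

381 kN (block shear governs)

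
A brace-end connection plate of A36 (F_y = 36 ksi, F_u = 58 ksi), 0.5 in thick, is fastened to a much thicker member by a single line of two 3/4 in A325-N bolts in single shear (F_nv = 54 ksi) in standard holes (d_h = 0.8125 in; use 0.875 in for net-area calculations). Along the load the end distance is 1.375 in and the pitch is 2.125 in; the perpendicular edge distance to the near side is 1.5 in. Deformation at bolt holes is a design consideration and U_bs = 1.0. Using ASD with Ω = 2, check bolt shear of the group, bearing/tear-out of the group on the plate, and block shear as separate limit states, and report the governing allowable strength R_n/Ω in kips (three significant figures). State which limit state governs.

Bolt shear: A_b = π·0.75²/4 = 0.4418 in²; R_n = 54 × 0.4418 × 2 × 1 = 47.71 kips → 47.71 / 2 = 23.9 kips.
Bearing: edge l_c = 0.9688, r_n = 33.71 kips; interior l_c = 1.312, r_n = 45.67 kips; R_n = 33.71 + 1·45.67 = 79.39 kips → 39.7 kips.
Block shear: A_gv = 1.75, A_nv = 1.094, A_nt = 0.5312 in²; R_n = min(0.6F_uA_nv, 0.6F_yA_gv) + U_bs·F_u·A_nt = 68.61 kips → 34.3 kips.
Bolt shear governs: 23.9 kips.

23.9 kips (bolt shear governs)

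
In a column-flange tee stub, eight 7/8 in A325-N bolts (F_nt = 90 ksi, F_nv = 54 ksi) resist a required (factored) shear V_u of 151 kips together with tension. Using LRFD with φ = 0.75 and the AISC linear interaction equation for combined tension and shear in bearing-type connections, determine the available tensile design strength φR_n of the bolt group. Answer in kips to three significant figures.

A_b = π·0.875²/4 = 0.6013 in²; f_rv = 151 / (8 × 0.6013) = 31.39 ksi.
F'_nt = 1.3 F_nt − (F_nt / φF_nv) f_rv = 1.3·90 − (90/(0.75·54))·31.39 = 47.25 ksi, capped at F_nt → F'_nt = 47.25 ksi.
R_n = F'_nt · A_b · n = 47.25 × 0.6013 × 8 = 227.3 kips.
Design strength φR_n = 0.75 × 227.3 = 170 kips.

170 kips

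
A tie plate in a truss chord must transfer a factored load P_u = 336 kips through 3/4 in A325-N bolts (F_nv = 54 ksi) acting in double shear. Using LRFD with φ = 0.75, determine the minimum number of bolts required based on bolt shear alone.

A_b = π·0.75²/4 = 0.4418 in².
Per-bolt design strength φR_n = 0.75 × 54 × 0.4418 × 2 = 35.78 kips.
n ≥ 336 / 35.78 = 9.389 → use 10 bolts.

10 bolts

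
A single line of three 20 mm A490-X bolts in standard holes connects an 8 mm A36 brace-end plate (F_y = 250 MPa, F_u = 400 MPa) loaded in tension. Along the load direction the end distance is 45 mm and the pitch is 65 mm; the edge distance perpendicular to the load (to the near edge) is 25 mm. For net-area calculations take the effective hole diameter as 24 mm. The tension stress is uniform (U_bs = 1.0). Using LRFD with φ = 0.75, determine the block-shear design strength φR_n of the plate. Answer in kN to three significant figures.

189 kN

Shear plane L_v = 45 + 2·65 = 175 mm; A_gv = 175 × 8 = 1400 mm².
A_nv = (175 − 2.5·24) × 8 = 920 mm².
A_nt = (25 − 0.5·24) × 8 = 104 mm².
0.6 F_u A_nv = 220.8 kN; 0.6 F_y A_gv = 210 kN → shear yielding governs the shear term.
R_n = 210 + 1.0 × 400 × 104 / 1000 = 251.6 kN.
Design strength φR_n = 0.75 × 251.6 = 189 kN.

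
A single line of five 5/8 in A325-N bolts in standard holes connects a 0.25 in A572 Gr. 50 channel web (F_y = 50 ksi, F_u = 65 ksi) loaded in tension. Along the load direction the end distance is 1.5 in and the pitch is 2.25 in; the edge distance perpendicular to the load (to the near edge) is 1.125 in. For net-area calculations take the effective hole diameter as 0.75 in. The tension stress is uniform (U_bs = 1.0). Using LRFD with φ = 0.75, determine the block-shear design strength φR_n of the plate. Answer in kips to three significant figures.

Shear plane L_v = 1.5 + 4·2.25 = 10.5 in; A_gv = 10.5 × 0.25 = 2.625 in².
A_nv = (10.5 − 4.5·0.75) × 0.25 = 1.781 in².
A_nt = (1.125 − 0.5·0.75) × 0.25 = 0.1875 in².
0.6 F_u A_nv = 69.47 kips; 0.6 F_y A_gv = 78.75 kips → shear rupture governs the shear term.
R_n = 69.47 + 1.0 × 65 × 0.1875 = 81.66 kips.
Design strength φR_n = 0.75 × 81.66 = 61.2 kips.

61.2 kips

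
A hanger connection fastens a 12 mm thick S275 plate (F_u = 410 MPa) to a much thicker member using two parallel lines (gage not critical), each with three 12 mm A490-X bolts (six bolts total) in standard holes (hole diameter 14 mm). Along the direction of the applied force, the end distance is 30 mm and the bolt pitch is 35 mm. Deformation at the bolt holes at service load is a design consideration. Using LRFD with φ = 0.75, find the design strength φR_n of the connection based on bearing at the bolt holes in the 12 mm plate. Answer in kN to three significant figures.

576 kN

Per bolt r_n = 1.2 l_c t F_u ≤ 2.4 d t F_u; upper limit = 2.4 × 12 × 12 × 410 / 1000 = 141.7 kN.
Edge bolt: l_c = 30 − 14/2 = 23 mm → 1.2 × 23 × 12 × 410 / 1000 = 135.8 → r_n = 135.8 kN.
Interior bolts: l_c = 35 − 14 = 21 mm → 1.2 × 21 × 12 × 410 / 1000 = 124 → r_n = 124 kN.
R_n = 2 × 135.8 + 4 × 124 = 767.5 kN.
Design strength φR_n = 0.75 × 767.5 = 576 kN.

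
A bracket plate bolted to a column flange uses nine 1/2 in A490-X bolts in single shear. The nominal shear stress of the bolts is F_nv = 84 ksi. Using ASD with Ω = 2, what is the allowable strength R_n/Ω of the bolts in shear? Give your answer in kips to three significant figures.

74.2 kips

A_b = π × 0.5² / 4 = 0.1963 in².
R_n = F_nv · A_b · n · n_s = 84 × 0.1963 × 9 × 1 = 148.4 kips.
Allowable strength R_n/Ω = 148.4 / 2 = 74.2 kips.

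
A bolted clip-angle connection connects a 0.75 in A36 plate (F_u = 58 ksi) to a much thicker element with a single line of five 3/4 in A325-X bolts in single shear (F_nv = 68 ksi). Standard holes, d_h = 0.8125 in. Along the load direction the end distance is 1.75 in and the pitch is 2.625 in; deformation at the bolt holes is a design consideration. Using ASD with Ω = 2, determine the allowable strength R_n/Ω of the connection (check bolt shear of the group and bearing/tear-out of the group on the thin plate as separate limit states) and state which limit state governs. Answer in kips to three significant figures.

75.1 kips (bolt shear governs)

Bolt shear: A_b = π·0.75²/4 = 0.4418 in²; R_n = 68 × 0.4418 × 5 × 1 = 150.2 kips → 150.2 / 2 = 75.1 kips.
Bearing (1.2 l_c t F_u ≤ 2.4 d t F_u): upper limit = 2.4·0.75·0.75·58 = 78.3 kips.
  Edge l_c = 1.75 − 0.8125/2 = 1.344 → r_n = 70.14 kips; interior l_c = 2.625 − 0.8125 = 1.812 → r_n = 78.3 kips.
  R_n,bearing = 1·70.14 + 4·78.3 = 383.3 kips → 383.3 / 2 = 192 kips.
Bolt shear governs: 75.1 kips.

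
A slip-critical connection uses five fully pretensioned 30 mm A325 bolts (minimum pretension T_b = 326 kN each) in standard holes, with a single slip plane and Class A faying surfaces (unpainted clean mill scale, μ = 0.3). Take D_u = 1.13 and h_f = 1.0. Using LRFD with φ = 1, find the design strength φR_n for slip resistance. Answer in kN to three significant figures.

553 kN

R_n = μ · D_u · h_f · T_b · n_s · n_b = 0.3 × 1.13 × 1.0 × 326 × 1 × 5 = 552.6 kN.
Design strength φR_n = 1 × 552.6 = 553 kN.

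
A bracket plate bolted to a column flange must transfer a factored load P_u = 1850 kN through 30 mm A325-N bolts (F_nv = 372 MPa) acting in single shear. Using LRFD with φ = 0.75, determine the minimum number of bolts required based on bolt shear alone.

10 bolts

A_b = π·30²/4 = 706.9 mm².
Per-bolt design strength φR_n = 0.75 × 372 × 706.9 × 1 / 1000 = 197.2 kN.
n ≥ 1850 / 197.2 = 9.381 → use 10 bolts.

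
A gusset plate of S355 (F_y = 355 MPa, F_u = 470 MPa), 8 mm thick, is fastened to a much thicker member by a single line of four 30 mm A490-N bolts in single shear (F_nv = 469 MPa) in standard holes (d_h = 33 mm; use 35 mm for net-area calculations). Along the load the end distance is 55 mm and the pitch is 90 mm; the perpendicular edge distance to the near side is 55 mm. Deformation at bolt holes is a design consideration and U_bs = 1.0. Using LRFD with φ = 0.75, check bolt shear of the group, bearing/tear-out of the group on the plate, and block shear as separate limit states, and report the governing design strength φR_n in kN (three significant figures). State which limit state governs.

Bolt shear: A_b = π·30²/4 = 706.9 mm²; R_n = 469 × 706.9 × 4 × 1 / 1000 = 1326 kN → 0.75 × 1326 = 995 kN.
Bearing: edge l_c = 38.5, r_n = 173.7 kN; interior l_c = 57, r_n = 257.2 kN; R_n = 173.7 + 3·257.2 = 945.3 kN → 709 kN.
Block shear: A_gv = 2600, A_nv = 1620, A_nt = 300 mm²; R_n = min(0.6F_uA_nv, 0.6F_yA_gv) + U_bs·F_u·A_nt = 597.8 kN → 448 kN.
Block shear governs: 448 kN.

448 kN (block shear governs)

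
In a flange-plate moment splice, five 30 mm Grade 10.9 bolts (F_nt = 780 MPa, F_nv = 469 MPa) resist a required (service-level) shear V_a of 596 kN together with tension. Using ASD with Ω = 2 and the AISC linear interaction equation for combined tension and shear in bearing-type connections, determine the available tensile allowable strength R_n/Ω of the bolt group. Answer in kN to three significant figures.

801 kN

A_b = π·30²/4 = 706.9 mm²; f_rv = 596 × 1000 / (5 × 706.9) = 168.6 MPa.
F'_nt = 1.3 F_nt − (Ω F_nt / F_nv) f_rv = 1.3·780 − (2·780/469)·168.6 = 453.1 MPa, capped at F_nt → F'_nt = 453.1 MPa.
R_n = F'_nt · A_b · n = 453.1 × 706.9 × 5 / 1000 = 1601 kN.
Allowable strength R_n/Ω = 1601 / 2 = 801 kN.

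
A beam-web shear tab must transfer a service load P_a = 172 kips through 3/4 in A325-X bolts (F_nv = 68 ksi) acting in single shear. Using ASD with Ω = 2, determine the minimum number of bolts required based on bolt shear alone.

12 bolts

A_b = π·0.75²/4 = 0.4418 in².
Per-bolt allowable strength R_n/Ω = 68 × 0.4418 × 1 / 2 = 15.02 kips.
n ≥ 172 / 15.02 = 11.45 → use 12 bolts.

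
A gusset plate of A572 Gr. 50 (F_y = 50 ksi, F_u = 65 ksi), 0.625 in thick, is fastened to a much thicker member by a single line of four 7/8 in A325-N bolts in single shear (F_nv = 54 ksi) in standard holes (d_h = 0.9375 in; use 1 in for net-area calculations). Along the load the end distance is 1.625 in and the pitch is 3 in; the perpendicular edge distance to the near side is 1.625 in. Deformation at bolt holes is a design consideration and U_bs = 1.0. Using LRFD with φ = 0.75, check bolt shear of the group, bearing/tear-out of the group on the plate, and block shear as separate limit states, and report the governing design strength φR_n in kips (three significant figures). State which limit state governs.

Bolt shear: A_b = π·0.875²/4 = 0.6013 in²; R_n = 54 × 0.6013 × 4 × 1 = 129.9 kips → 0.75 × 129.9 = 97.4 kips.
Bearing: edge l_c = 1.156, r_n = 56.37 kips; interior l_c = 2.062, r_n = 85.31 kips; R_n = 56.37 + 3·85.31 = 312.3 kips → 234 kips.
Block shear: A_gv = 6.641, A_nv = 4.453, A_nt = 0.7031 in²; R_n = min(0.6F_uA_nv, 0.6F_yA_gv) + U_bs·F_u·A_nt = 219.4 kips → 165 kips.
Bolt shear governs: 97.4 kips.

97.4 kips (bolt shear governs)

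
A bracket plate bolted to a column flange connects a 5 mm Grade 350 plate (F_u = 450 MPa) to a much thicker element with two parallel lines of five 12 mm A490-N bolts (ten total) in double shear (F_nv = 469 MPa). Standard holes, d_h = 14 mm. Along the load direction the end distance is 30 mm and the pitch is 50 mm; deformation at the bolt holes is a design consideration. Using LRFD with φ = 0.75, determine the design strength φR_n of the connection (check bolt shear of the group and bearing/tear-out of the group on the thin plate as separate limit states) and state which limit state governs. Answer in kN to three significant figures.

482 kN (bearing governs)

Bolt shear: A_b = π·12²/4 = 113.1 mm²; R_n = 469 × 113.1 × 10 × 2 / 1000 = 1061 kN → 0.75 × 1061 = 796 kN.
Bearing (1.2 l_c t F_u ≤ 2.4 d t F_u): upper limit = 2.4·12·5·450 / 1000 = 64.8 kN.
  Edge l_c = 30 − 14/2 = 23 → r_n = 62.1 kN; interior l_c = 50 − 14 = 36 → r_n = 64.8 kN.
  R_n,bearing = 2·62.1 + 8·64.8 = 642.6 kN → 0.75 × 642.6 = 482 kN.
Bearing governs: 482 kN.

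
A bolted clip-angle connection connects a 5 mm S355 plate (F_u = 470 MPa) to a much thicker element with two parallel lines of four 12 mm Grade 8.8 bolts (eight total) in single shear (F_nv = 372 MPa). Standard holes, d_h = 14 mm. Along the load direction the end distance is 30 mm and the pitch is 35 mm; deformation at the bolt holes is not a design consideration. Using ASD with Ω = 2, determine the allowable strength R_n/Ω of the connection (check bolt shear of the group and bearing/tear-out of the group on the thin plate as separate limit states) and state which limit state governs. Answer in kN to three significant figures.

168 kN (bolt shear governs)

Bolt shear: A_b = π·12²/4 = 113.1 mm²; R_n = 372 × 113.1 × 8 × 1 / 1000 = 336.6 kN → 336.6 / 2 = 168 kN.
Bearing (1.5 l_c t F_u ≤ 3.0 d t F_u): upper limit = 3.0·12·5·470 / 1000 = 84.6 kN.
  Edge l_c = 30 − 14/2 = 23 → r_n = 81.08 kN; interior l_c = 35 − 14 = 21 → r_n = 74.03 kN.
  R_n,bearing = 2·81.08 + 6·74.03 = 606.3 kN → 606.3 / 2 = 303 kN.
Bolt shear governs: 168 kN.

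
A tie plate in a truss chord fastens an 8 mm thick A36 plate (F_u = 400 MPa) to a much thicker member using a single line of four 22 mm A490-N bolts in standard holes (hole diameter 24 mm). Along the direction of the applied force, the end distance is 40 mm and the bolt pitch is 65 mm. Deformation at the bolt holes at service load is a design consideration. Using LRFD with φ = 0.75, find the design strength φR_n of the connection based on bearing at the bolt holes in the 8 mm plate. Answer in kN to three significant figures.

Per bolt r_n = 1.2 l_c t F_u ≤ 2.4 d t F_u; upper limit = 2.4 × 22 × 8 × 400 / 1000 = 169 kN.
Edge bolt: l_c = 40 − 24/2 = 28 mm → 1.2 × 28 × 8 × 400 / 1000 = 107.5 → r_n = 107.5 kN.
Interior bolts: l_c = 65 − 24 = 41 mm → 1.2 × 41 × 8 × 400 / 1000 = 157.4 → r_n = 157.4 kN.
R_n = 1 × 107.5 + 3 × 157.4 = 579.8 kN.
Design strength φR_n = 0.75 × 579.8 = 435 kN.

435 kN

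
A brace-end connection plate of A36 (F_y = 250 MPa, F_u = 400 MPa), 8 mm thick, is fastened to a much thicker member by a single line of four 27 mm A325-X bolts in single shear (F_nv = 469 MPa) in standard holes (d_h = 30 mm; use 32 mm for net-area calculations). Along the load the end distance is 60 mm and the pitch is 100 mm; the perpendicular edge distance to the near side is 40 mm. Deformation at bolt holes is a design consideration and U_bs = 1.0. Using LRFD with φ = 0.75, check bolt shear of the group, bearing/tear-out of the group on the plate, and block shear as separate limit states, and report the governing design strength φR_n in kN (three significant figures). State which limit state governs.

382 kN (block shear governs)

Bolt shear: A_b = π·27²/4 = 572.6 mm²; R_n = 469 × 572.6 × 4 × 1 / 1000 = 1074 kN → 0.75 × 1074 = 806 kN.
Bearing: edge l_c = 45, r_n = 172.8 kN; interior l_c = 70, r_n = 207.4 kN; R_n = 172.8 + 3·207.4 = 794.9 kN → 596 kN.
Block shear: A_gv = 2880, A_nv = 1984, A_nt = 192 mm²; R_n = min(0.6F_uA_nv, 0.6F_yA_gv) + U_bs·F_u·A_nt = 508.8 kN → 382 kN.
Block shear governs: 382 kN.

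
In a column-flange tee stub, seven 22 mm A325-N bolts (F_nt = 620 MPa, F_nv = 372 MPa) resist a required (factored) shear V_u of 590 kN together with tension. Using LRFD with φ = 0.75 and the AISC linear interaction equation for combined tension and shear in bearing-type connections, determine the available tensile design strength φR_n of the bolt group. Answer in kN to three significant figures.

A_b = π·22²/4 = 380.1 mm²; f_rv = 590 × 1000 / (7 × 380.1) = 221.7 MPa.
F'_nt = 1.3 F_nt − (F_nt / φF_nv) f_rv = 1.3·620 − (620/(0.75·372))·221.7 = 313.3 MPa, capped at F_nt → F'_nt = 313.3 MPa.
R_n = F'_nt · A_b · n = 313.3 × 380.1 × 7 / 1000 = 833.6 kN.
Design strength φR_n = 0.75 × 833.6 = 625 kN.

625 kN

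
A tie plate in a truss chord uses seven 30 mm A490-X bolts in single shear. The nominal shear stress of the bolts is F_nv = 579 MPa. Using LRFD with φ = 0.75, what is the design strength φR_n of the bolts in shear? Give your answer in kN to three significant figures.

2150 kN

A_b = π × 30² / 4 = 706.9 mm².
R_n = F_nv · A_b · n · n_s = 579 × 706.9 × 7 × 1 / 1000 = 2865 kN.
Design strength φR_n = 0.75 × 2865 = 2150 kN.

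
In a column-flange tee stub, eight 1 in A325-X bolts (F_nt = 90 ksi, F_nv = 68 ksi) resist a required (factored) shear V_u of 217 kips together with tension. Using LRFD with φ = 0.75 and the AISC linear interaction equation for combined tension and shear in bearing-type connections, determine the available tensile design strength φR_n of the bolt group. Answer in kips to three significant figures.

264 kips

A_b = π·1²/4 = 0.7854 in²; f_rv = 217 / (8 × 0.7854) = 34.54 ksi.
F'_nt = 1.3 F_nt − (F_nt / φF_nv) f_rv = 1.3·90 − (90/(0.75·68))·34.54 = 56.05 ksi, capped at F_nt → F'_nt = 56.05 ksi.
R_n = F'_nt · A_b · n = 56.05 × 0.7854 × 8 = 352.2 kips.
Design strength φR_n = 0.75 × 352.2 = 264 kips.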